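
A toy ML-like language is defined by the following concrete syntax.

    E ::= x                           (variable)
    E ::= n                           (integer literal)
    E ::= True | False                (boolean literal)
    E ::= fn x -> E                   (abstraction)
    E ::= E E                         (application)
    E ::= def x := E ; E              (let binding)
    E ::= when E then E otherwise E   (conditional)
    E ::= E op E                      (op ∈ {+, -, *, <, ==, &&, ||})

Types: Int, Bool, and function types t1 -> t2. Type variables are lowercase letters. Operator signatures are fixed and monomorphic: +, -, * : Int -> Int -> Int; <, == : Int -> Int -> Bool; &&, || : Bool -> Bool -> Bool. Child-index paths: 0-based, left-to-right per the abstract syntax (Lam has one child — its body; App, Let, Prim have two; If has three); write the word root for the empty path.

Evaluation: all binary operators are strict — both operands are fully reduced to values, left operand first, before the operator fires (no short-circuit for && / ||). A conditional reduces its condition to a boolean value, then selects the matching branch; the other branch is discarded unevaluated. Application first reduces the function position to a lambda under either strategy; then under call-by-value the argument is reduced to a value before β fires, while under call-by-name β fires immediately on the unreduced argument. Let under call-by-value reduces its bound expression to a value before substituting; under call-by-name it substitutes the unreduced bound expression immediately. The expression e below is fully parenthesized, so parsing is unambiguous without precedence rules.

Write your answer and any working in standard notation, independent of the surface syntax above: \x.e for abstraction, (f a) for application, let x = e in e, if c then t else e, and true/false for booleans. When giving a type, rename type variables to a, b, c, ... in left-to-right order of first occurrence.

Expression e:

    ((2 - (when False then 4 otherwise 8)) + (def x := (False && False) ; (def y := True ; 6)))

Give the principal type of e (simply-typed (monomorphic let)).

Answer: Int

Derivation:
  unify Int ~ Int
  unify Bool ~ Bool
  unify Int ~ Int
  unify Int ~ Int
  unify Int ~ Int
  unify Bool ~ Bool
  unify Bool ~ Bool
let x : Bool
let y : Bool
  unify Int ~ Int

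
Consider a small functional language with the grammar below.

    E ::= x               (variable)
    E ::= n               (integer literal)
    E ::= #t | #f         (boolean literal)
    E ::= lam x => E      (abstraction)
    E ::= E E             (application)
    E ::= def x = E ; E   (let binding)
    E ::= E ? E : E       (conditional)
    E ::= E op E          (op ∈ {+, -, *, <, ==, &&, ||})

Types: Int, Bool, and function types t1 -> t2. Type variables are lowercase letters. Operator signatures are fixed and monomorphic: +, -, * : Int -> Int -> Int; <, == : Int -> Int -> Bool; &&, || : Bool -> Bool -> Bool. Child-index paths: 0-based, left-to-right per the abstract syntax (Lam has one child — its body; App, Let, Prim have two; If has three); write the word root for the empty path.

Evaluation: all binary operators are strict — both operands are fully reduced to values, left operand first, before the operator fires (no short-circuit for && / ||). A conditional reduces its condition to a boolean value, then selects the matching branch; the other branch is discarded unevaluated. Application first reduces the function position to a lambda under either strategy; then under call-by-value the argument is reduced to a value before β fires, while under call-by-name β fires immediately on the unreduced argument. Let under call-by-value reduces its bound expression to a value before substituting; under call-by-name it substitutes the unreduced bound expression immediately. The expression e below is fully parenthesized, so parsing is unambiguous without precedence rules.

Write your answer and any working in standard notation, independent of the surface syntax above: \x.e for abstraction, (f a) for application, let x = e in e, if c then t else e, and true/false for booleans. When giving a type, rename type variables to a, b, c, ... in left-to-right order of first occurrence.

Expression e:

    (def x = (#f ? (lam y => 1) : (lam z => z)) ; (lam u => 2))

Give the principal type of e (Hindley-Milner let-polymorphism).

Answer: a -> Int

Working:
  unify Bool ~ Bool
\y._ : a -> Int
z : b
\z._ : b -> b
  unify a -> Int ~ b -> b
  unify a ~ b
  unify Int ~ b
let x : Int -> Int
\u._ : c -> Int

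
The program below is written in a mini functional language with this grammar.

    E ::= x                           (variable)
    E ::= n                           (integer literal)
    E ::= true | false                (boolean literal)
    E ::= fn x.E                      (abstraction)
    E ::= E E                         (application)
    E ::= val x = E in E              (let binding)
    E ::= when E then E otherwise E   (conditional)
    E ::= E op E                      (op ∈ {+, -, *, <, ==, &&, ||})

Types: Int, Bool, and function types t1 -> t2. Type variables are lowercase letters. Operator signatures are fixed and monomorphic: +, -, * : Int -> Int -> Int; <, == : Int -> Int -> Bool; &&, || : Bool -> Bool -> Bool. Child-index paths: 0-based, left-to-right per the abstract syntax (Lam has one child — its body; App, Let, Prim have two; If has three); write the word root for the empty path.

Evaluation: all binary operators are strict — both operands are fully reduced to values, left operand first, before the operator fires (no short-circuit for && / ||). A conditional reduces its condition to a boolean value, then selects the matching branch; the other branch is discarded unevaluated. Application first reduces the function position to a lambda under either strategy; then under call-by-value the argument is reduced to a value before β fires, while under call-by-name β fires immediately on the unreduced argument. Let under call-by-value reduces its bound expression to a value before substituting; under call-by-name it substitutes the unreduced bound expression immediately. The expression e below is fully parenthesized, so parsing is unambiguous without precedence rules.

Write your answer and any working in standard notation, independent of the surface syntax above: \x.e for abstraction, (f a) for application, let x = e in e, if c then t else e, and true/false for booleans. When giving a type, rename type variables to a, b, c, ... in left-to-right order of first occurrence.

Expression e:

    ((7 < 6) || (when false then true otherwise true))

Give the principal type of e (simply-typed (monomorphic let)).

Answer: Bool

Derivation:
  unify Int ~ Int
  unify Int ~ Int
  unify Bool ~ Bool
  unify Bool ~ Bool
  unify Bool ~ Bool
  unify Bool ~ Bool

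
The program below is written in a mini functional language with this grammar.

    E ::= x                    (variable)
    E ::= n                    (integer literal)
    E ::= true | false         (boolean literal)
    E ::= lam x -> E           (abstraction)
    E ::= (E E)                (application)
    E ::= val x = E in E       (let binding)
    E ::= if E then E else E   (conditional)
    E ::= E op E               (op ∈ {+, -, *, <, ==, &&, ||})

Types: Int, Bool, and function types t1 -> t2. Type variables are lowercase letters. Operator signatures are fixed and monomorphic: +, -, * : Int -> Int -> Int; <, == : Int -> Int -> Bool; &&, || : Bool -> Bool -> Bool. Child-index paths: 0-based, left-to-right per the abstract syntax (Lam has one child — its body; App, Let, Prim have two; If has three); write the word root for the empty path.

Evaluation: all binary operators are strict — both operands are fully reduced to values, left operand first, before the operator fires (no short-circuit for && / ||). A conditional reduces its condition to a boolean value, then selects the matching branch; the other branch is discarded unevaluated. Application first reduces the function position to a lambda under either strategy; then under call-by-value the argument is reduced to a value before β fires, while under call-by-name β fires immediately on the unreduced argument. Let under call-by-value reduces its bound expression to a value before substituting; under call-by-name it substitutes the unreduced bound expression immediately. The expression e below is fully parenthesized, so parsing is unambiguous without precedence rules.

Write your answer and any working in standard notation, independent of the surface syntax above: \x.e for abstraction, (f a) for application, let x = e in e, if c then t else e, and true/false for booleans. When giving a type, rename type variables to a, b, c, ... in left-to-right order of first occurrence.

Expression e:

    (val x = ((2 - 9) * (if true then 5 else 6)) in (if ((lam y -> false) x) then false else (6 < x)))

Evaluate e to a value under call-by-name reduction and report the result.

Answer: false

Trace:
step 0: (let x = ((2 - 9) * (if true then 5 else 6)) in (if ((\y.false) x) then false else (6 < x)))
step 1: [let@root] (if ((\y.false) ((2 - 9) * (if true then 5 else 6))) then false else (6 < ((2 - 9) * (if true then 5 else 6))))
step 2: [beta@0] (if false then false else (6 < ((2 - 9) * (if true then 5 else 6))))
step 3: [if@root] (6 < ((2 - 9) * (if true then 5 else 6)))
step 4: [delta@1.0] (6 < (-7 * (if true then 5 else 6)))
step 5: [if@1.1] (6 < (-7 * 5))
step 6: [delta@1] (6 < -35)
step 7: [delta@root] false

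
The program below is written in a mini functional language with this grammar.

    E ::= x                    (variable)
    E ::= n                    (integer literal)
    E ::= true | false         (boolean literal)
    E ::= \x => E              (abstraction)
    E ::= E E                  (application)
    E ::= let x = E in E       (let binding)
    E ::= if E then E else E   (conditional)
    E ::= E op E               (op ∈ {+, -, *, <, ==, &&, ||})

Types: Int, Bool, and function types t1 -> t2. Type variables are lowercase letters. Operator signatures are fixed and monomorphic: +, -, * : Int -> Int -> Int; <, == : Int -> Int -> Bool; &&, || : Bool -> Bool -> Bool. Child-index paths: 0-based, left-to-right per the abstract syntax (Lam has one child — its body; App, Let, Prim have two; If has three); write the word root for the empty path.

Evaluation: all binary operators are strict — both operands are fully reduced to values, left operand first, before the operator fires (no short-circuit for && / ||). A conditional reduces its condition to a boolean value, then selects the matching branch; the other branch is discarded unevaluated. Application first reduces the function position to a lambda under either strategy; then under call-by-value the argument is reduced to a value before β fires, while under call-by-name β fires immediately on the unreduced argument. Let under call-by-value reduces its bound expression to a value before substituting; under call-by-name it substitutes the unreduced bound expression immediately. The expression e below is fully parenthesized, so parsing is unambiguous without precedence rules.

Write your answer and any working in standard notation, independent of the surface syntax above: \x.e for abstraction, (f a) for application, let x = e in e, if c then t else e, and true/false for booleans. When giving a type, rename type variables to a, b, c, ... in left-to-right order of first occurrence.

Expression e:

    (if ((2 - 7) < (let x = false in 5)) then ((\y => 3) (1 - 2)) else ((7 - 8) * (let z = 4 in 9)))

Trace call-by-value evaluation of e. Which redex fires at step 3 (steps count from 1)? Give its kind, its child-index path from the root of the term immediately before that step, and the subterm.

Answer: delta at 0 : (-5 < 5)

Working:
step 0: (if ((2 - 7) < (let x = false in 5)) then ((\y.3) (1 - 2)) else ((7 - 8) * (let z = 4 in 9)))
step 1: [delta@0.0] (if (-5 < (let x = false in 5)) then ((\y.3) (1 - 2)) else ((7 - 8) * (let z = 4 in 9)))
step 2: [let@0.1] (if (-5 < 5) then ((\y.3) (1 - 2)) else ((7 - 8) * (let z = 4 in 9)))
step 3: [delta@0] (if true then ((\y.3) (1 - 2)) else ((7 - 8) * (let z = 4 in 9)))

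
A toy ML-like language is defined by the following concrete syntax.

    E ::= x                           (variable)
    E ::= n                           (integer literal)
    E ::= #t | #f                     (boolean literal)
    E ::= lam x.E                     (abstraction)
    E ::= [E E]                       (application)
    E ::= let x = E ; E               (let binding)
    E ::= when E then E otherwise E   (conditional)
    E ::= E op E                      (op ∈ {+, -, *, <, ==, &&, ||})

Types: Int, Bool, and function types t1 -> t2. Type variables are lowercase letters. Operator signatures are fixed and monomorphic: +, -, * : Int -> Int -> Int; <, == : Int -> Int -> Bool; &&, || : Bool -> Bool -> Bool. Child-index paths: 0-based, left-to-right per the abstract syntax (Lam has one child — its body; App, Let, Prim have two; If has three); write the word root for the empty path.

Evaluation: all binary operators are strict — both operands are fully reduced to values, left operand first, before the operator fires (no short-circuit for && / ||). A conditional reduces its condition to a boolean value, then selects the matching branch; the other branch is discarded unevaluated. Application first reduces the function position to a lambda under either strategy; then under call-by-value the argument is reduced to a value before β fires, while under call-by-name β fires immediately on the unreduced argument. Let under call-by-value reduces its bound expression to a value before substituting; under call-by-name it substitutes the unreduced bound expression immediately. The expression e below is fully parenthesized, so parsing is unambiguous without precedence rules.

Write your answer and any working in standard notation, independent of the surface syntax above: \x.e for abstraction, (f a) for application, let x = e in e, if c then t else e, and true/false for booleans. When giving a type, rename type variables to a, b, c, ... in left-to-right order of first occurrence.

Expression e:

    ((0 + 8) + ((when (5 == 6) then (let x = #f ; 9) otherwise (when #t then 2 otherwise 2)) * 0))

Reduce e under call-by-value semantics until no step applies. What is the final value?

Answer: 8

Trace:
step 0: ((0 + 8) + ((if (5 == 6) then (let x = false in 9) else (if true then 2 else 2)) * 0))
step 1: [delta@0] (8 + ((if (5 == 6) then (let x = false in 9) else (if true then 2 else 2)) * 0))
step 2: [delta@1.0.0] (8 + ((if false then (let x = false in 9) else (if true then 2 else 2)) * 0))
step 3: [if@1.0] (8 + ((if true then 2 else 2) * 0))
step 4: [if@1.0] (8 + (2 * 0))
step 5: [delta@1] (8 + 0)
step 6: [delta@root] 8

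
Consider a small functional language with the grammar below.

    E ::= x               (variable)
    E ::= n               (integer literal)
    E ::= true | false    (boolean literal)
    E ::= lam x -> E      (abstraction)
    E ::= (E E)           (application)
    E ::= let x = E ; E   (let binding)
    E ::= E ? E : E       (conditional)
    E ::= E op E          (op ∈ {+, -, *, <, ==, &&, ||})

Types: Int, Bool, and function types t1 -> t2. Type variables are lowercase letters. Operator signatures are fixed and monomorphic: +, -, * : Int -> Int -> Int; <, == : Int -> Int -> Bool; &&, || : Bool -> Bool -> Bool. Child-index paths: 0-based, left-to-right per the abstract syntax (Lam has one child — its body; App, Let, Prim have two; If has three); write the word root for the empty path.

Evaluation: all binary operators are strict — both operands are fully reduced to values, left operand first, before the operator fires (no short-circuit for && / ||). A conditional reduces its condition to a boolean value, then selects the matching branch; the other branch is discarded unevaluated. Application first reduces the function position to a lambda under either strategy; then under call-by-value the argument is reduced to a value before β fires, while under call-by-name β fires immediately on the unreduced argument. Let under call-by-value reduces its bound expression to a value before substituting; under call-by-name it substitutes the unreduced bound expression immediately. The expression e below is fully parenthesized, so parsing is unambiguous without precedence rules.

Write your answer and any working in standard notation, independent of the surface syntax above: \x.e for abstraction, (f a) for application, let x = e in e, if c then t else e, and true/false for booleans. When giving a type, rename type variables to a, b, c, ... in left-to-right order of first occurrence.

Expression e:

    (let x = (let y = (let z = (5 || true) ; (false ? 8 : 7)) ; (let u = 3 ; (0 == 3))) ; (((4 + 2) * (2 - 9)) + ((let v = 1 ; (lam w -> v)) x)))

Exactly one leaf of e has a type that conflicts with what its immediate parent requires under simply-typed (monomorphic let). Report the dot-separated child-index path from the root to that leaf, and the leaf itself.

Working:
  unify Int ~ Bool
  FAIL: mismatch Int ~ Bool

Answer: 0.0.0.0 : 5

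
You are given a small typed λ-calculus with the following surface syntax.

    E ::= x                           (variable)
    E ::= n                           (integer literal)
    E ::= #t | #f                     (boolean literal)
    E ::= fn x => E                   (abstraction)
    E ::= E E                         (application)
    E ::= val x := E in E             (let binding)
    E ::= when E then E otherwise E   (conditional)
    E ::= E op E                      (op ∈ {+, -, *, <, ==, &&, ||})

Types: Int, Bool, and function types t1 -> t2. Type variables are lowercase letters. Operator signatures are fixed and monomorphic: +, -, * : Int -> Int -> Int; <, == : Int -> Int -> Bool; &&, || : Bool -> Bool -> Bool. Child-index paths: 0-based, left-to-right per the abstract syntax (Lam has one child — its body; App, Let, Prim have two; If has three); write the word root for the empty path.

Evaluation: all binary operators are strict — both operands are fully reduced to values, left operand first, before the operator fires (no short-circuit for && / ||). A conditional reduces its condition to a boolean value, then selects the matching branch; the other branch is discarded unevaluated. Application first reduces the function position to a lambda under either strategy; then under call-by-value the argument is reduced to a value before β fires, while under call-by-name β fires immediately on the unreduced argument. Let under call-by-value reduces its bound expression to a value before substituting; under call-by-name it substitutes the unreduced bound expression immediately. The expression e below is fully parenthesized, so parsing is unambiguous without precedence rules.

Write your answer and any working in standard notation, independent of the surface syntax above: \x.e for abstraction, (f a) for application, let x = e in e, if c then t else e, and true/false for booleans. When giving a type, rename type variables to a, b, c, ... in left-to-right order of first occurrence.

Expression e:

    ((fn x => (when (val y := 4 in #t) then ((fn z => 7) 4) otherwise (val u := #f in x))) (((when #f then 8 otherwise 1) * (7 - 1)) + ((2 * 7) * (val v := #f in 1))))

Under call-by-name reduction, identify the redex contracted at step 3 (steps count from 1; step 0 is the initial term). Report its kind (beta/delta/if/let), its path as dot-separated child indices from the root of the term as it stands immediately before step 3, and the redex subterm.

Derivation:
step 0: ((\x.(if (let y = 4 in true) then ((\z.7) 4) else (let u = false in x))) (((if false then 8 else 1) * (7 - 1)) + ((2 * 7) * (let v = false in 1))))
step 1: [beta@root] (if (let y = 4 in true) then ((\z.7) 4) else (let u = false in (((if false then 8 else 1) * (7 - 1)) + ((2 * 7) * (let v = false in 1)))))
step 2: [let@0] (if true then ((\z.7) 4) else (let u = false in (((if false then 8 else 1) * (7 - 1)) + ((2 * 7) * (let v = false in 1)))))
step 3: [if@root] ((\z.7) 4)

Answer: if at root : (if true then ((\z.7) 4) else (let u = false in (((if false then 8 else 1) * (7 - 1)) + ((2 * 7) * (let v = false in 1)))))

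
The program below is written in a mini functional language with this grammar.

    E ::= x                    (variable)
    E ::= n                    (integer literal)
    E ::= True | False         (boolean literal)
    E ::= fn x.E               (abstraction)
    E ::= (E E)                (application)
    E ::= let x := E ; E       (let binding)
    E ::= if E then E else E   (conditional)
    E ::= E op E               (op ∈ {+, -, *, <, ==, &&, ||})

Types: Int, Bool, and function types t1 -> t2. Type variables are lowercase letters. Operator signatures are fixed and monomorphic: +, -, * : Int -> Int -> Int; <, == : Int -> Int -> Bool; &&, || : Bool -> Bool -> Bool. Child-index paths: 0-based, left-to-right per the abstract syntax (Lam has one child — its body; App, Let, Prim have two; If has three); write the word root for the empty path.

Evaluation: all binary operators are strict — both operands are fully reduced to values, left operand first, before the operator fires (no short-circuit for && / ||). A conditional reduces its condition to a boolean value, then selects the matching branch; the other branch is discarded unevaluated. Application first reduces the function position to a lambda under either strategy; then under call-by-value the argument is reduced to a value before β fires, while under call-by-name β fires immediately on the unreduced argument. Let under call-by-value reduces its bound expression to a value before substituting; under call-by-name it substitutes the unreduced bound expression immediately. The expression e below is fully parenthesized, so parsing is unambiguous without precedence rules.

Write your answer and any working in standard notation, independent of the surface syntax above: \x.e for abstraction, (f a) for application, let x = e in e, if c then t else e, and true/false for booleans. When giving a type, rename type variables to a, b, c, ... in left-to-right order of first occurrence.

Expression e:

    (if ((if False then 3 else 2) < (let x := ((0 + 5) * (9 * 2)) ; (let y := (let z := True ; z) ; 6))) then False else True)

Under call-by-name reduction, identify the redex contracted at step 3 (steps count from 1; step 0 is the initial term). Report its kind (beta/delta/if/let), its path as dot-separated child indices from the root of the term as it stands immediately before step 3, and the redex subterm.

Answer: let at 0.1 : (let y = (let z = true in z) in 6)

Trace:
step 0: (if ((if false then 3 else 2) < (let x = ((0 + 5) * (9 * 2)) in (let y = (let z = true in z) in 6))) then false else true)
step 1: [if@0.0] (if (2 < (let x = ((0 + 5) * (9 * 2)) in (let y = (let z = true in z) in 6))) then false else true)
step 2: [let@0.1] (if (2 < (let y = (let z = true in z) in 6)) then false else true)
step 3: [let@0.1] (if (2 < 6) then false else true)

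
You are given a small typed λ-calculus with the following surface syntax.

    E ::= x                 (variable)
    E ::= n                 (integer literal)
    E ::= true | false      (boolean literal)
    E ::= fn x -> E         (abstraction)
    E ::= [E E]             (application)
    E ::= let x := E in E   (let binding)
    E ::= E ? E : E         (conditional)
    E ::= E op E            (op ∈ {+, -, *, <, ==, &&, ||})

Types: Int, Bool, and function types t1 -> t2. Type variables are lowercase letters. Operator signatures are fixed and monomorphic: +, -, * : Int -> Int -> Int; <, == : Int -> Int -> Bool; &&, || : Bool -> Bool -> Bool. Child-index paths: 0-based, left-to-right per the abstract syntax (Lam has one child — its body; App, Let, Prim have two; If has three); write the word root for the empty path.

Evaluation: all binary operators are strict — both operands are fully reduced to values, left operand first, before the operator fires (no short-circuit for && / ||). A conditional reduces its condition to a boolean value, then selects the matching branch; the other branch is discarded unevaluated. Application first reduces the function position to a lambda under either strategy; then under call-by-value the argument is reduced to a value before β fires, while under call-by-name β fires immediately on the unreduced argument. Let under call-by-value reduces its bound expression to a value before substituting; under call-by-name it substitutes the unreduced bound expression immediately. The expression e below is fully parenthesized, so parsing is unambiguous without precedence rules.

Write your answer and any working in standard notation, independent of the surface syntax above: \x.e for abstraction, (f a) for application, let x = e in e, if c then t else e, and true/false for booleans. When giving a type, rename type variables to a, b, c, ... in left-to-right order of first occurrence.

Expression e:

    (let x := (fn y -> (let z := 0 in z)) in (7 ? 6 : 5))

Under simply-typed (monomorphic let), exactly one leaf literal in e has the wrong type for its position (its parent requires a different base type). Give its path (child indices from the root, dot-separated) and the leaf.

Answer: 1.0 : 7

Working:
let z : Int
z : Int
\y._ : a -> Int
let x : a -> Int
  unify Int ~ Bool
  FAIL: mismatch Int ~ Bool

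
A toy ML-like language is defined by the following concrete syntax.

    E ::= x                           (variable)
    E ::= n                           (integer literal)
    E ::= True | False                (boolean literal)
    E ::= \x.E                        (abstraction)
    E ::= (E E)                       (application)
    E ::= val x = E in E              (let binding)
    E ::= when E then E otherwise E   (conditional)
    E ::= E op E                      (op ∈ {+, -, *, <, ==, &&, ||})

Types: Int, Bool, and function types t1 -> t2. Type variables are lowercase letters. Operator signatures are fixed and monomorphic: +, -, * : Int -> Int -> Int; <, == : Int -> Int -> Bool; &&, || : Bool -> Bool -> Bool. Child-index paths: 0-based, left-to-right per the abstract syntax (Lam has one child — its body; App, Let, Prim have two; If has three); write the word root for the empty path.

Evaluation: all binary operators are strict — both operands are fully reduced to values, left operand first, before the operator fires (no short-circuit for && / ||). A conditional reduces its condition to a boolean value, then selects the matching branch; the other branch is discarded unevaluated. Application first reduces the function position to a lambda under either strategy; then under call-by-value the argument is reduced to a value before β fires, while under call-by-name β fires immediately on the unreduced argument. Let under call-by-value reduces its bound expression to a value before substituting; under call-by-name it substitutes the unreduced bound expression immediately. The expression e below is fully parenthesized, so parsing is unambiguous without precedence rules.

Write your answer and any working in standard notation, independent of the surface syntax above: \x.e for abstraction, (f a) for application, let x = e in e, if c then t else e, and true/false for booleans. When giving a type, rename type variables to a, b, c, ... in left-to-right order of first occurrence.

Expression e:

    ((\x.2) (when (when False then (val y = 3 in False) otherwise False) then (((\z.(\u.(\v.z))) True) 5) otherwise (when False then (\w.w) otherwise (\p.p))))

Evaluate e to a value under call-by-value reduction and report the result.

Answer: 2

Trace:
step 0: ((\x.2) (if (if false then (let y = 3 in false) else false) then (((\z.(\u.(\v.z))) true) 5) else (if false then (\w.w) else (\p.p))))
step 1: [if@1.0] ((\x.2) (if false then (((\z.(\u.(\v.z))) true) 5) else (if false then (\w.w) else (\p.p))))
step 2: [if@1] ((\x.2) (if false then (\w.w) else (\p.p)))
step 3: [if@1] ((\x.2) (\p.p))
step 4: [beta@root] 2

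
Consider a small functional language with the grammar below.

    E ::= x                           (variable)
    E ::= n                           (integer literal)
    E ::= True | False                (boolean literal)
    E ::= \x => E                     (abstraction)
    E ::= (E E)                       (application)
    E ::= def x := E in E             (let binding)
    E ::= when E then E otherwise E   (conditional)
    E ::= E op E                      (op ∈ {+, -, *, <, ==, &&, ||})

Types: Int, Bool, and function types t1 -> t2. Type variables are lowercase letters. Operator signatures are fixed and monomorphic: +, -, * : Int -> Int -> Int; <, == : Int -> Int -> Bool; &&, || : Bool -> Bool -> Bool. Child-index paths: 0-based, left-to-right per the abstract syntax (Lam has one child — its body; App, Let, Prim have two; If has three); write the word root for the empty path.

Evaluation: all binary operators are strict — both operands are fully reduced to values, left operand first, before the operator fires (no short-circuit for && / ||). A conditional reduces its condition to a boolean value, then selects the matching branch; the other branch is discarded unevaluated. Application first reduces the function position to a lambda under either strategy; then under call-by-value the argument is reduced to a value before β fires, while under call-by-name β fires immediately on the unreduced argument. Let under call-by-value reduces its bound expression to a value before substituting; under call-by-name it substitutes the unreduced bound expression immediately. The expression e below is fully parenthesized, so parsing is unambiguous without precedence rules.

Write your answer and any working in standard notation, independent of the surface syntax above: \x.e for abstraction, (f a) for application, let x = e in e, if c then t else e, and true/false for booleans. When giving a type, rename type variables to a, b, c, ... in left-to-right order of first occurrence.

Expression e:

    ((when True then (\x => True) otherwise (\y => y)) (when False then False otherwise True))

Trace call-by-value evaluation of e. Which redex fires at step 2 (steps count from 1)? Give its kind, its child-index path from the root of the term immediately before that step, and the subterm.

Working:
step 0: ((if true then (\x.true) else (\y.y)) (if false then false else true))
step 1: [if@0] ((\x.true) (if false then false else true))
step 2: [if@1] ((\x.true) true)

Answer: if at 1 : (if false then false else true)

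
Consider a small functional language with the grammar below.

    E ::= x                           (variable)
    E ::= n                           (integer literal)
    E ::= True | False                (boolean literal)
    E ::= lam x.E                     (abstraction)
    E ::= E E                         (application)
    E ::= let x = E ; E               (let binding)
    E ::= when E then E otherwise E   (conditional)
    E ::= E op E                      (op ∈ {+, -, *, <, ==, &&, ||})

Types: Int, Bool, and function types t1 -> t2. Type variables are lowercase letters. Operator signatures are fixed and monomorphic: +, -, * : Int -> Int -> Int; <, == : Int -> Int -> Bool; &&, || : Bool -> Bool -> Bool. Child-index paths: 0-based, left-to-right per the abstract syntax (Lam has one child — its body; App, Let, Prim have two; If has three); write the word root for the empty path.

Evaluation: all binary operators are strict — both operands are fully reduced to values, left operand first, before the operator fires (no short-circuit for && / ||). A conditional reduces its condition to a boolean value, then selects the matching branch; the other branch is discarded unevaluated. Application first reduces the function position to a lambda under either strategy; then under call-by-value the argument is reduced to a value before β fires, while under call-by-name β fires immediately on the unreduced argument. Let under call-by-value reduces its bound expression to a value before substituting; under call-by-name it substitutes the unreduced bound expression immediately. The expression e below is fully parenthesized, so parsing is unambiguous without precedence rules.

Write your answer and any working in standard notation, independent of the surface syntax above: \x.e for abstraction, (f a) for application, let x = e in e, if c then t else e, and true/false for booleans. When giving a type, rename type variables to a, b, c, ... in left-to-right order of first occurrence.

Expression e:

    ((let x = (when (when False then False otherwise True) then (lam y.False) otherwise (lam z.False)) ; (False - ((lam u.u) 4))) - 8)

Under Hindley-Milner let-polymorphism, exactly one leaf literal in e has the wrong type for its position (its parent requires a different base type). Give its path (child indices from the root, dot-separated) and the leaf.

Answer: 0.1.0 : false

Trace:
  unify Bool ~ Bool
  unify Bool ~ Bool
  unify Bool ~ Bool
\y._ : a -> Bool
\z._ : b -> Bool
  unify a -> Bool ~ b -> Bool
  unify a ~ b
  unify Bool ~ Bool
let x : forall. b -> Bool
  unify Bool ~ Int
  FAIL: mismatch Bool ~ Int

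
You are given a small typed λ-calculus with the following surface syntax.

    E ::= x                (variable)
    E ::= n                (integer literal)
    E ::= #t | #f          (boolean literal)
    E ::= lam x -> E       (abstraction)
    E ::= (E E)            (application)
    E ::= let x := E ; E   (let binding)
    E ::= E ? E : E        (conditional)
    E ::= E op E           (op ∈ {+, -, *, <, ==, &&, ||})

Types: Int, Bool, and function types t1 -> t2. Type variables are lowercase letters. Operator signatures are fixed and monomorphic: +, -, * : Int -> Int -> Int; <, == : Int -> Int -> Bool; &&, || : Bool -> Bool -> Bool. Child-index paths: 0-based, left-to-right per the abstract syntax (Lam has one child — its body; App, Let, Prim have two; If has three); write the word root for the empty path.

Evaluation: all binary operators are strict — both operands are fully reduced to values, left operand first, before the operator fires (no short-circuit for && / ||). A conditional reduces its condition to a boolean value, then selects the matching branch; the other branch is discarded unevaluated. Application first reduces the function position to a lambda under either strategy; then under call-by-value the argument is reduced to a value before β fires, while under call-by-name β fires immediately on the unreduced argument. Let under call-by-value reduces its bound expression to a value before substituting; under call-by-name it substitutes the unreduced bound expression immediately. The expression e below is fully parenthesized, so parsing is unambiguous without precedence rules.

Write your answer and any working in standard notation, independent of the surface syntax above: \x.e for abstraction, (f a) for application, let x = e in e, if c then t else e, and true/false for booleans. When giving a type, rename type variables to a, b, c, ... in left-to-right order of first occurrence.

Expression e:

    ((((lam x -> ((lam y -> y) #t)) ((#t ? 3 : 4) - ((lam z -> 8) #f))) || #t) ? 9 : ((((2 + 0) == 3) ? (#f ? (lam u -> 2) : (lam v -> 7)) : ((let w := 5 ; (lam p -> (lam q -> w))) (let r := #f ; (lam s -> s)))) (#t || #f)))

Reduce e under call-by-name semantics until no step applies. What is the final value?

Trace:
step 0: (if (((\x.((\y.y) true)) ((if true then 3 else 4) - ((\z.8) false))) || true) then 9 else ((if ((2 + 0) == 3) then (if false then (\u.2) else (\v.7)) else ((let w = 5 in (\p.(\q.w))) (let r = false in (\s.s)))) (true || false)))
step 1: [beta@0.0] (if (((\y.y) true) || true) then 9 else ((if ((2 + 0) == 3) then (if false then (\u.2) else (\v.7)) else ((let w = 5 in (\p.(\q.w))) (let r = false in (\s.s)))) (true || false)))
step 2: [beta@0.0] (if (true || true) then 9 else ((if ((2 + 0) == 3) then (if false then (\u.2) else (\v.7)) else ((let w = 5 in (\p.(\q.w))) (let r = false in (\s.s)))) (true || false)))
step 3: [delta@0] (if true then 9 else ((if ((2 + 0) == 3) then (if false then (\u.2) else (\v.7)) else ((let w = 5 in (\p.(\q.w))) (let r = false in (\s.s)))) (true || false)))
step 4: [if@root] 9

Answer: 9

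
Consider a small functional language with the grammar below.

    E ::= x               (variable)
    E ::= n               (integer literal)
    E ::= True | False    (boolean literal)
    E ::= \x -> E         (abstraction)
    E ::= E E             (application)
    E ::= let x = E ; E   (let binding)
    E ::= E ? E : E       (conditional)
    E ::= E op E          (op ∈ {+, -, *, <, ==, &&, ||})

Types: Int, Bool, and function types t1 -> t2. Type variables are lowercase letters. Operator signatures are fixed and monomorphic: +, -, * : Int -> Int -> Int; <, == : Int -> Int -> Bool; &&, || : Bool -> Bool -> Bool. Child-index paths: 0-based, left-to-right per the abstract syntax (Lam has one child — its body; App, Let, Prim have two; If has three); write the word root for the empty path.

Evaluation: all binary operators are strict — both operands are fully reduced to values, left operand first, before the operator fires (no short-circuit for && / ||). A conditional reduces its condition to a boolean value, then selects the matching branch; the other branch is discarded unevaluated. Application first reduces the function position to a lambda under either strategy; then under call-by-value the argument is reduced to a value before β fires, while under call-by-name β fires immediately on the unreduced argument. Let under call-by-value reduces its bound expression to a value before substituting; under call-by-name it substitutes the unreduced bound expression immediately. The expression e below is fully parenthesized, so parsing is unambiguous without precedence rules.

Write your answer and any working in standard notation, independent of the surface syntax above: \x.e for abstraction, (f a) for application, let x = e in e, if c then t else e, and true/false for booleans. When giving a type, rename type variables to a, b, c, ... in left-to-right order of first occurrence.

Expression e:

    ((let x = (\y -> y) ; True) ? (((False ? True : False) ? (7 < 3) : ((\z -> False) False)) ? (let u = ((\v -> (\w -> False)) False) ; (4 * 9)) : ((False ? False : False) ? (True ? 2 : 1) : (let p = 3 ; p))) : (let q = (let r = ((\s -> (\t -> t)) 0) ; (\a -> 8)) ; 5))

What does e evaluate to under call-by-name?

Answer: 3

Trace:
step 0: (if (let x = (\y.y) in true) then (if (if (if false then true else false) then (7 < 3) else ((\z.false) false)) then (let u = ((\v.(\w.false)) false) in (4 * 9)) else (if (if false then false else false) then (if true then 2 else 1) else (let p = 3 in p))) else (let q = (let r = ((\s.(\t.t)) 0) in (\a.8)) in 5))
step 1: [let@0] (if true then (if (if (if false then true else false) then (7 < 3) else ((\z.false) false)) then (let u = ((\v.(\w.false)) false) in (4 * 9)) else (if (if false then false else false) then (if true then 2 else 1) else (let p = 3 in p))) else (let q = (let r = ((\s.(\t.t)) 0) in (\a.8)) in 5))
step 2: [if@root] (if (if (if false then true else false) then (7 < 3) else ((\z.false) false)) then (let u = ((\v.(\w.false)) false) in (4 * 9)) else (if (if false then false else false) then (if true then 2 else 1) else (let p = 3 in p)))
step 3: [if@0.0] (if (if false then (7 < 3) else ((\z.false) false)) then (let u = ((\v.(\w.false)) false) in (4 * 9)) else (if (if false then false else false) then (if true then 2 else 1) else (let p = 3 in p)))
step 4: [if@0] (if ((\z.false) false) then (let u = ((\v.(\w.false)) false) in (4 * 9)) else (if (if false then false else false) then (if true then 2 else 1) else (let p = 3 in p)))
step 5: [beta@0] (if false then (let u = ((\v.(\w.false)) false) in (4 * 9)) else (if (if false then false else false) then (if true then 2 else 1) else (let p = 3 in p)))
step 6: [if@root] (if (if false then false else false) then (if true then 2 else 1) else (let p = 3 in p))
step 7: [if@0] (if false then (if true then 2 else 1) else (let p = 3 in p))
step 8: [if@root] (let p = 3 in p)
step 9: [let@root] 3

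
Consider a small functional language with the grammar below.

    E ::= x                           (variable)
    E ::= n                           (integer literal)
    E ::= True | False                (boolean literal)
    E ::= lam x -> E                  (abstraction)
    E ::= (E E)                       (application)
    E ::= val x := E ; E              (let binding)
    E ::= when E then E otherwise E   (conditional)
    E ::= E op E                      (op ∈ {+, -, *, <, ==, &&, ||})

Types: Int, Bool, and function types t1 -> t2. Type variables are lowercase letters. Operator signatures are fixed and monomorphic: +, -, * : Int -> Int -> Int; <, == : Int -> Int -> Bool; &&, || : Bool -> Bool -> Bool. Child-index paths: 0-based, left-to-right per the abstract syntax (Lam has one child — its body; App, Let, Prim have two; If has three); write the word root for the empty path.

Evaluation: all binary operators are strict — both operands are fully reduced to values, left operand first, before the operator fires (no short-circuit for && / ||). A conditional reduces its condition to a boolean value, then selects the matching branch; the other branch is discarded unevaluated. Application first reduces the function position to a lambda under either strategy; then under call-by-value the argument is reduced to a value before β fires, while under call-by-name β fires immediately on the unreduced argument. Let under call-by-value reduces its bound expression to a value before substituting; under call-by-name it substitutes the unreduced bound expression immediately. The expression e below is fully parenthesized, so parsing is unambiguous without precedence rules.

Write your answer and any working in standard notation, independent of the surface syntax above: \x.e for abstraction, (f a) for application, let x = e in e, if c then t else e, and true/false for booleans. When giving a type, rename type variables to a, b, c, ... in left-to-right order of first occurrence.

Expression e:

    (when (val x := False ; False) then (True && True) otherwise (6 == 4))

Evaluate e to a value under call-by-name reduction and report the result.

Trace:
step 0: (if (let x = false in false) then (true && true) else (6 == 4))
step 1: [let@0] (if false then (true && true) else (6 == 4))
step 2: [if@root] (6 == 4)
step 3: [delta@root] false

Answer: false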